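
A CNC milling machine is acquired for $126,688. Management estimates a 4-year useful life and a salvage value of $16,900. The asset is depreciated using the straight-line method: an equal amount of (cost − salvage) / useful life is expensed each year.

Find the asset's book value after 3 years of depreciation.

$44,347

Depreciable base = $126,688 − $16,900 = $109,788.
Annual expense = $109,788 / 4 = $27,447.
End of year 1: book value $99,241.
End of year 2: book value $71,794.
End of year 3: book value $44,347.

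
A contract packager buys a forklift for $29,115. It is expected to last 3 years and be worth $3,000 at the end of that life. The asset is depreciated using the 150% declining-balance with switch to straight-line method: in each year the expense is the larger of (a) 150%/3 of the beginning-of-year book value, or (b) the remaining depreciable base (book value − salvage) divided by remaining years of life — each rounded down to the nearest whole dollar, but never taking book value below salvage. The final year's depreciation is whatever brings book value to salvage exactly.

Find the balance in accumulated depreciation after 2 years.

Depreciable base = $29,115 − $3,000 = $26,115.
Year 1: DB = ⌊$29,115 × 150%/3⌋ = $14,557; SL = ⌊$26,115/3⌋ = $8,705 → take DB $14,557. Book value $14,558.
Year 2: DB = ⌊$14,558 × 150%/3⌋ = $7,279; SL = ⌊$11,558/2⌋ = $5,779 → take DB $7,279. Book value $7,279.
Accumulated through year 2 = $29,115 − $7,279 = $21,836.

$21,836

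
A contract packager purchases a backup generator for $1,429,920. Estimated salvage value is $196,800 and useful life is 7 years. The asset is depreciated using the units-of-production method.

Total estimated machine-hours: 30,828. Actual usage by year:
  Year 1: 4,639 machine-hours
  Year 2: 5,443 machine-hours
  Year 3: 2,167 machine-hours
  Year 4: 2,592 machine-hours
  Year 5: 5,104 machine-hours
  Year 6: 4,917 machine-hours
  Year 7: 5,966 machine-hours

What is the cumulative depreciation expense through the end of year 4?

Depreciable base = $1,429,920 − $196,800 = $1,233,120.
Rate = $1,233,120 / 30,828 machine-hours = $40 per machine-hour.
Year 1: 4,639 × $40 = $185,560. Book value $1,244,360.
Year 2: 5,443 × $40 = $217,720. Book value $1,026,640.
Year 3: 2,167 × $40 = $86,680. Book value $939,960.
Year 4: 2,592 × $40 = $103,680. Book value $836,280.
Accumulated through year 4 = $1,429,920 − $836,280 = $593,640.

$593,640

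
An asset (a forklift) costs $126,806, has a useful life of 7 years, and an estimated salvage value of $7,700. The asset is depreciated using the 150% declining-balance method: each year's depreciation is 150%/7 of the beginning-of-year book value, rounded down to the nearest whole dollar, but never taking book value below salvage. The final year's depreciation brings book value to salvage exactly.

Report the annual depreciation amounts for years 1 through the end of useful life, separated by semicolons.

Depreciable base = $126,806 − $7,700 = $119,106.
Year 1: ⌊$126,806 × 150%/7⌋ = $27,172. Book value $99,634.
Year 2: ⌊$99,634 × 150%/7⌋ = $21,350. Book value $78,284.
Year 3: ⌊$78,284 × 150%/7⌋ = $16,775. Book value $61,509.
Year 4: ⌊$61,509 × 150%/7⌋ = $13,180. Book value $48,329.
Year 5: ⌊$48,329 × 150%/7⌋ = $10,356. Book value $37,973.
Year 6: ⌊$37,973 × 150%/7⌋ = $8,137. Book value $29,836.
Year 7 (final): $29,836 − $7,700 = $22,136. Book value $7,700.

$27,172; $21,350; $16,775; $13,180; $10,356; $8,137; $22,136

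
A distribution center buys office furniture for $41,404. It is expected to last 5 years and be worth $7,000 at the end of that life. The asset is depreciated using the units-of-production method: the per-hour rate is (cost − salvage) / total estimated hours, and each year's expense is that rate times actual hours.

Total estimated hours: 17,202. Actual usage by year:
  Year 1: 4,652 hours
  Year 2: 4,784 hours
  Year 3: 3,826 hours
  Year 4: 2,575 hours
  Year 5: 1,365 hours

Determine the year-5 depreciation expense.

$2,730

Depreciable base = $41,404 − $7,000 = $34,404.
Rate = $34,404 / 17,202 hours = $2 per hour.
Year 1: 4,652 × $2 = $9,304. Book value $32,100.
Year 2: 4,784 × $2 = $9,568. Book value $22,532.
Year 3: 3,826 × $2 = $7,652. Book value $14,880.
Year 4: 2,575 × $2 = $5,150. Book value $9,730.
Year 5: 1,365 × $2 = $2,730. Book value $7,000.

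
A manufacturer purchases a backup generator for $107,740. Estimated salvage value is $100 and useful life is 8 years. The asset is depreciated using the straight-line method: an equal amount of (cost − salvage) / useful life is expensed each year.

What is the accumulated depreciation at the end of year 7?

$94,185

Depreciable base = $107,740 − $100 = $107,640.
Annual expense = $107,640 / 8 = $13,455.
End of year 1: book value $94,285.
End of year 2: book value $80,830.
End of year 3: book value $67,375.
End of year 4: book value $53,920.
End of year 5: book value $40,465.
End of year 6: book value $27,010.
End of year 7: book value $13,555.
Accumulated through year 7 = $107,740 − $13,555 = $94,185.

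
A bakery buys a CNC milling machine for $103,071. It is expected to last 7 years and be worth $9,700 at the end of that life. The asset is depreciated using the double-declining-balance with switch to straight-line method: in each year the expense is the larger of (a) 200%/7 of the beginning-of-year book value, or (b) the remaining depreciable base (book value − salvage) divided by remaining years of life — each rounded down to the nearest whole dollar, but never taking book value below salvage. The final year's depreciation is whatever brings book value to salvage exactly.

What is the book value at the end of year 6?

$13,690

Depreciable base = $103,071 − $9,700 = $93,371.
Year 1: DB = ⌊$103,071 × 200%/7⌋ = $29,448; SL = ⌊$93,371/7⌋ = $13,338 → take DB $29,448. Book value $73,623.
Year 2: DB = ⌊$73,623 × 200%/7⌋ = $21,035; SL = ⌊$63,923/6⌋ = $10,653 → take DB $21,035. Book value $52,588.
Year 3: DB = ⌊$52,588 × 200%/7⌋ = $15,025; SL = ⌊$42,888/5⌋ = $8,577 → take DB $15,025. Book value $37,563.
Year 4: DB = ⌊$37,563 × 200%/7⌋ = $10,732; SL = ⌊$27,863/4⌋ = $6,965 → take DB $10,732. Book value $26,831.
Year 5: DB = ⌊$26,831 × 200%/7⌋ = $7,666; SL = ⌊$17,131/3⌋ = $5,710 → take DB $7,666. Book value $19,165.
Year 6: DB = ⌊$19,165 × 200%/7⌋ = $5,475; SL = ⌊$9,465/2⌋ = $4,732 → take DB $5,475. Book value $13,690.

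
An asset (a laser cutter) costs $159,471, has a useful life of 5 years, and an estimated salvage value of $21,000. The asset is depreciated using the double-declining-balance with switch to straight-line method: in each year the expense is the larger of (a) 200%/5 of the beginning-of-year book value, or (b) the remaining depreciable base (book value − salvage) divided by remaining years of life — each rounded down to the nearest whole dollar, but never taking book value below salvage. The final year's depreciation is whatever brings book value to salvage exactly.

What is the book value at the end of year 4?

Depreciable base = $159,471 − $21,000 = $138,471.
Year 1: DB = ⌊$159,471 × 200%/5⌋ = $63,788; SL = ⌊$138,471/5⌋ = $27,694 → take DB $63,788. Book value $95,683.
Year 2: DB = ⌊$95,683 × 200%/5⌋ = $38,273; SL = ⌊$74,683/4⌋ = $18,670 → take DB $38,273. Book value $57,410.
Year 3: DB = ⌊$57,410 × 200%/5⌋ = $22,964; SL = ⌊$36,410/3⌋ = $12,136 → take DB $22,964. Book value $34,446.
Year 4: DB = ⌊$34,446 × 200%/5⌋ = $13,778; SL = ⌊$13,446/2⌋ = $6,723 → take DB $13,778, capped at $13,446. Book value $21,000.

$21,000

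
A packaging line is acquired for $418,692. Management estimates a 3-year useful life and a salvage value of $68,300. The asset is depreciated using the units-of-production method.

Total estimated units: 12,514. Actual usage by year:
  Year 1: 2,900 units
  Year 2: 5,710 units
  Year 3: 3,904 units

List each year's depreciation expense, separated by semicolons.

Depreciable base = $418,692 − $68,300 = $350,392.
Rate = $350,392 / 12,514 units = $28 per unit.
Year 1: 2,900 × $28 = $81,200. Book value $337,492.
Year 2: 5,710 × $28 = $159,880. Book value $177,612.
Year 3: 3,904 × $28 = $109,312. Book value $68,300.

$81,200; $159,880; $109,312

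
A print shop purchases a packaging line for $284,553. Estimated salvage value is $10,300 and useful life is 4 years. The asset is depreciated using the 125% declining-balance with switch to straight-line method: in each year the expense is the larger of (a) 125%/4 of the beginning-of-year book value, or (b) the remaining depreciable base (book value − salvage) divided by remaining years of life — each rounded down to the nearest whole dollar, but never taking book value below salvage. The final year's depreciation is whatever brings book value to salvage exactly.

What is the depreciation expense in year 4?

$61,777

Depreciable base = $284,553 − $10,300 = $274,253.
Year 1: DB = ⌊$284,553 × 125%/4⌋ = $88,922; SL = ⌊$274,253/4⌋ = $68,563 → take DB $88,922. Book value $195,631.
Year 2: DB = ⌊$195,631 × 125%/4⌋ = $61,134; SL = ⌊$185,331/3⌋ = $61,777 → take SL $61,777. Book value $133,854.
Year 3: DB = ⌊$133,854 × 125%/4⌋ = $41,829; SL = ⌊$123,554/2⌋ = $61,777 → take SL $61,777. Book value $72,077.
Year 4 (final): $72,077 − $10,300 = $61,777. Book value $10,300.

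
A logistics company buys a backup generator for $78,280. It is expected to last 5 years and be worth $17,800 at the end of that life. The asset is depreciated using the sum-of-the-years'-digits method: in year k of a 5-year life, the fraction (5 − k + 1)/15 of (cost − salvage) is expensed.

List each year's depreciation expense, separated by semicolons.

Depreciable base = $78,280 − $17,800 = $60,480.
Sum of the years' digits = 5+4+3+2+1 = 15.
Year 1: $60,480 × 5/15 = $20,160. Book value $58,120.
Year 2: $60,480 × 4/15 = $16,128. Book value $41,992.
Year 3: $60,480 × 3/15 = $12,096. Book value $29,896.
Year 4: $60,480 × 2/15 = $8,064. Book value $21,832.
Year 5: $60,480 × 1/15 = $4,032. Book value $17,800.

$20,160; $16,128; $12,096; $8,064; $4,032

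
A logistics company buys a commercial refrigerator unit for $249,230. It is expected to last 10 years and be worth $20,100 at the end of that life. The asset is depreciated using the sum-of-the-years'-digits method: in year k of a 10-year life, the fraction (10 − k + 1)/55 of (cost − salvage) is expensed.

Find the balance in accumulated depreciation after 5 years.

$166,640

Depreciable base = $249,230 − $20,100 = $229,130.
Sum of the years' digits = 10+9+8+7+6+5+4+3+2+1 = 55.
Year 1: $229,130 × 10/55 = $41,660. Book value $207,570.
Year 2: $229,130 × 9/55 = $37,494. Book value $170,076.
Year 3: $229,130 × 8/55 = $33,328. Book value $136,748.
Year 4: $229,130 × 7/55 = $29,162. Book value $107,586.
Year 5: $229,130 × 6/55 = $24,996. Book value $82,590.
Accumulated through year 5 = $249,230 − $82,590 = $166,640.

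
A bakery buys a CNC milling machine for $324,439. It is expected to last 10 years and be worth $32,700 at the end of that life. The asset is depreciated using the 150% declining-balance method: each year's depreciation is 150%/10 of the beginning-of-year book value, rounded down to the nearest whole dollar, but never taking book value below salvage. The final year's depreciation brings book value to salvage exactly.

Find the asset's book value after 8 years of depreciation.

$88,408

Depreciable base = $324,439 − $32,700 = $291,739.
Year 1: ⌊$324,439 × 150%/10⌋ = $48,665. Book value $275,774.
Year 2: ⌊$275,774 × 150%/10⌋ = $41,366. Book value $234,408.
Year 3: ⌊$234,408 × 150%/10⌋ = $35,161. Book value $199,247.
Year 4: ⌊$199,247 × 150%/10⌋ = $29,887. Book value $169,360.
Year 5: ⌊$169,360 × 150%/10⌋ = $25,404. Book value $143,956.
Year 6: ⌊$143,956 × 150%/10⌋ = $21,593. Book value $122,363.
Year 7: ⌊$122,363 × 150%/10⌋ = $18,354. Book value $104,009.
Year 8: ⌊$104,009 × 150%/10⌋ = $15,601. Book value $88,408.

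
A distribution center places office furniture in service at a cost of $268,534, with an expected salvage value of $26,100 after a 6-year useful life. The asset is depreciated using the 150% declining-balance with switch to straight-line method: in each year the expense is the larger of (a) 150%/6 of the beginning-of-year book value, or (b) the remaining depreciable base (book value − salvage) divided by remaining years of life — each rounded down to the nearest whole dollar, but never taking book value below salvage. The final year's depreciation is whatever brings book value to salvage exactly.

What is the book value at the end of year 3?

Depreciable base = $268,534 − $26,100 = $242,434.
Year 1: DB = ⌊$268,534 × 150%/6⌋ = $67,133; SL = ⌊$242,434/6⌋ = $40,405 → take DB $67,133. Book value $201,401.
Year 2: DB = ⌊$201,401 × 150%/6⌋ = $50,350; SL = ⌊$175,301/5⌋ = $35,060 → take DB $50,350. Book value $151,051.
Year 3: DB = ⌊$151,051 × 150%/6⌋ = $37,762; SL = ⌊$124,951/4⌋ = $31,237 → take DB $37,762. Book value $113,289.

$113,289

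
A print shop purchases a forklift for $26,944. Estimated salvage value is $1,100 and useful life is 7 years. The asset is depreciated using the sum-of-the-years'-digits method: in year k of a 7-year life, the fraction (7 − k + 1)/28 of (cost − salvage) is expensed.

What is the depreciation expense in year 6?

$1,846

Depreciable base = $26,944 − $1,100 = $25,844.
Sum of the years' digits = 7+6+5+4+3+2+1 = 28.
Year 1: $25,844 × 7/28 = $6,461. Book value $20,483.
Year 2: $25,844 × 6/28 = $5,538. Book value $14,945.
Year 3: $25,844 × 5/28 = $4,615. Book value $10,330.
Year 4: $25,844 × 4/28 = $3,692. Book value $6,638.
Year 5: $25,844 × 3/28 = $2,769. Book value $3,869.
Year 6: $25,844 × 2/28 = $1,846. Book value $2,023.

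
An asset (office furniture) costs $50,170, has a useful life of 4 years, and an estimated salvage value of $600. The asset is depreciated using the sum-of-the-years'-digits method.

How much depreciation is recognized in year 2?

$14,871

Depreciable base = $50,170 − $600 = $49,570.
Sum of the years' digits = 4+3+2+1 = 10.
Year 1: $49,570 × 4/10 = $19,828. Book value $30,342.
Year 2: $49,570 × 3/10 = $14,871. Book value $15,471.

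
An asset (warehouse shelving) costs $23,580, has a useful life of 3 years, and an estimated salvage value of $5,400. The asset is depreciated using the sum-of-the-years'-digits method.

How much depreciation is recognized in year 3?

$3,030

Depreciable base = $23,580 − $5,400 = $18,180.
Sum of the years' digits = 3+2+1 = 6.
Year 1: $18,180 × 3/6 = $9,090. Book value $14,490.
Year 2: $18,180 × 2/6 = $6,060. Book value $8,430.
Year 3: $18,180 × 1/6 = $3,030. Book value $5,400.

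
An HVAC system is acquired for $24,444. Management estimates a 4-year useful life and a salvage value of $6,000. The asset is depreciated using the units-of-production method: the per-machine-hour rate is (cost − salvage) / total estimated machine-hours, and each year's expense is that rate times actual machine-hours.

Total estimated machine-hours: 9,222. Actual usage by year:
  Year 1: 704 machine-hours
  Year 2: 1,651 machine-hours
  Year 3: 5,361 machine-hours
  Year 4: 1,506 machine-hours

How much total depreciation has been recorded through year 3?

$15,432

Depreciable base = $24,444 − $6,000 = $18,444.
Rate = $18,444 / 9,222 machine-hours = $2 per machine-hour.
Year 1: 704 × $2 = $1,408. Book value $23,036.
Year 2: 1,651 × $2 = $3,302. Book value $19,734.
Year 3: 5,361 × $2 = $10,722. Book value $9,012.
Accumulated through year 3 = $24,444 − $9,012 = $15,432.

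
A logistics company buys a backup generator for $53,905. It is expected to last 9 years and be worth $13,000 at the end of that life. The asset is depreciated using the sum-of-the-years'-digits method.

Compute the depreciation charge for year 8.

Depreciable base = $53,905 − $13,000 = $40,905.
Sum of the years' digits = 9+8+7+6+5+4+3+2+1 = 45.
Year 1: $40,905 × 9/45 = $8,181. Book value $45,724.
Year 2: $40,905 × 8/45 = $7,272. Book value $38,452.
Year 3: $40,905 × 7/45 = $6,363. Book value $32,089.
Year 4: $40,905 × 6/45 = $5,454. Book value $26,635.
Year 5: $40,905 × 5/45 = $4,545. Book value $22,090.
Year 6: $40,905 × 4/45 = $3,636. Book value $18,454.
Year 7: $40,905 × 3/45 = $2,727. Book value $15,727.
Year 8: $40,905 × 2/45 = $1,818. Book value $13,909.

$1,818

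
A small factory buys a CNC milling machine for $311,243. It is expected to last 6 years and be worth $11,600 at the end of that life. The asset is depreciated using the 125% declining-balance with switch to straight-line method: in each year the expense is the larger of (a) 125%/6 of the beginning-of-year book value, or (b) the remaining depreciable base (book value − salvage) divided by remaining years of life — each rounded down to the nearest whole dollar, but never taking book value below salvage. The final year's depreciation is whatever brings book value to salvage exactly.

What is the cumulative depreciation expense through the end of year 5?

Depreciable base = $311,243 − $11,600 = $299,643.
Year 1: DB = ⌊$311,243 × 125%/6⌋ = $64,842; SL = ⌊$299,643/6⌋ = $49,940 → take DB $64,842. Book value $246,401.
Year 2: DB = ⌊$246,401 × 125%/6⌋ = $51,333; SL = ⌊$234,801/5⌋ = $46,960 → take DB $51,333. Book value $195,068.
Year 3: DB = ⌊$195,068 × 125%/6⌋ = $40,639; SL = ⌊$183,468/4⌋ = $45,867 → take SL $45,867. Book value $149,201.
Year 4: DB = ⌊$149,201 × 125%/6⌋ = $31,083; SL = ⌊$137,601/3⌋ = $45,867 → take SL $45,867. Book value $103,334.
Year 5: DB = ⌊$103,334 × 125%/6⌋ = $21,527; SL = ⌊$91,734/2⌋ = $45,867 → take SL $45,867. Book value $57,467.
Accumulated through year 5 = $311,243 − $57,467 = $253,776.

$253,776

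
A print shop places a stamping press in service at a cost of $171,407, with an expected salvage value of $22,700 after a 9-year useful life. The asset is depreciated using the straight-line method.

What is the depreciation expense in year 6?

Depreciable base = $171,407 − $22,700 = $148,707.
Annual expense = $148,707 / 9 = $16,523.

$16,523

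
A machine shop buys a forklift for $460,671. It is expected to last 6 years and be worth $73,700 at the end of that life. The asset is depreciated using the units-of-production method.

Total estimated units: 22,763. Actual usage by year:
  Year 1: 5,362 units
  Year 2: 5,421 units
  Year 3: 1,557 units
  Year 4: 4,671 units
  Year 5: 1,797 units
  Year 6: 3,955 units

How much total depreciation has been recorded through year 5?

Depreciable base = $460,671 − $73,700 = $386,971.
Rate = $386,971 / 22,763 units = $17 per unit.
Year 1: 5,362 × $17 = $91,154. Book value $369,517.
Year 2: 5,421 × $17 = $92,157. Book value $277,360.
Year 3: 1,557 × $17 = $26,469. Book value $250,891.
Year 4: 4,671 × $17 = $79,407. Book value $171,484.
Year 5: 1,797 × $17 = $30,549. Book value $140,935.
Accumulated through year 5 = $460,671 − $140,935 = $319,736.

$319,736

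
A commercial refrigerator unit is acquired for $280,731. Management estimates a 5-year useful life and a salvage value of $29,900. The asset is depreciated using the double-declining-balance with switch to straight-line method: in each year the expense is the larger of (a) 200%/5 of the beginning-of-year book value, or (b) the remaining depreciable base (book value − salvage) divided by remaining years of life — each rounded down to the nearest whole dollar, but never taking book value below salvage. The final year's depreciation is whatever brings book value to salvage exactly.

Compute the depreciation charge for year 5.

$6,484

Depreciable base = $280,731 − $29,900 = $250,831.
Year 1: DB = ⌊$280,731 × 200%/5⌋ = $112,292; SL = ⌊$250,831/5⌋ = $50,166 → take DB $112,292. Book value $168,439.
Year 2: DB = ⌊$168,439 × 200%/5⌋ = $67,375; SL = ⌊$138,539/4⌋ = $34,634 → take DB $67,375. Book value $101,064.
Year 3: DB = ⌊$101,064 × 200%/5⌋ = $40,425; SL = ⌊$71,164/3⌋ = $23,721 → take DB $40,425. Book value $60,639.
Year 4: DB = ⌊$60,639 × 200%/5⌋ = $24,255; SL = ⌊$30,739/2⌋ = $15,369 → take DB $24,255. Book value $36,384.
Year 5 (final): $36,384 − $29,900 = $6,484. Book value $29,900.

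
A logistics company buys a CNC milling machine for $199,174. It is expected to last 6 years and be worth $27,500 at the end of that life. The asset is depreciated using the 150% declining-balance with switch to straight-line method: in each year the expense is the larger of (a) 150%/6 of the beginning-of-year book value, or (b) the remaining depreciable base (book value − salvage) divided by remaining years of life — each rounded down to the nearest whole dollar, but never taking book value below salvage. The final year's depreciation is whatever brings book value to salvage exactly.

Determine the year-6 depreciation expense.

$17,761

Depreciable base = $199,174 − $27,500 = $171,674.
Year 1: DB = ⌊$199,174 × 150%/6⌋ = $49,793; SL = ⌊$171,674/6⌋ = $28,612 → take DB $49,793. Book value $149,381.
Year 2: DB = ⌊$149,381 × 150%/6⌋ = $37,345; SL = ⌊$121,881/5⌋ = $24,376 → take DB $37,345. Book value $112,036.
Year 3: DB = ⌊$112,036 × 150%/6⌋ = $28,009; SL = ⌊$84,536/4⌋ = $21,134 → take DB $28,009. Book value $84,027.
Year 4: DB = ⌊$84,027 × 150%/6⌋ = $21,006; SL = ⌊$56,527/3⌋ = $18,842 → take DB $21,006. Book value $63,021.
Year 5: DB = ⌊$63,021 × 150%/6⌋ = $15,755; SL = ⌊$35,521/2⌋ = $17,760 → take SL $17,760. Book value $45,261.
Year 6 (final): $45,261 − $27,500 = $17,761. Book value $27,500.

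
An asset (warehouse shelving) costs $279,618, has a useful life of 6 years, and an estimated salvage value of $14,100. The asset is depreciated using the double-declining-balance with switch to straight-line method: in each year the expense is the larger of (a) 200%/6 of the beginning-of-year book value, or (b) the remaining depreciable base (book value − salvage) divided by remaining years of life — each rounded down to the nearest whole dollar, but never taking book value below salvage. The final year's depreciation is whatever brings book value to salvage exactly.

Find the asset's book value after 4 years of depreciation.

$55,234

Depreciable base = $279,618 − $14,100 = $265,518.
Year 1: DB = ⌊$279,618 × 200%/6⌋ = $93,206; SL = ⌊$265,518/6⌋ = $44,253 → take DB $93,206. Book value $186,412.
Year 2: DB = ⌊$186,412 × 200%/6⌋ = $62,137; SL = ⌊$172,312/5⌋ = $34,462 → take DB $62,137. Book value $124,275.
Year 3: DB = ⌊$124,275 × 200%/6⌋ = $41,425; SL = ⌊$110,175/4⌋ = $27,543 → take DB $41,425. Book value $82,850.
Year 4: DB = ⌊$82,850 × 200%/6⌋ = $27,616; SL = ⌊$68,750/3⌋ = $22,916 → take DB $27,616. Book value $55,234.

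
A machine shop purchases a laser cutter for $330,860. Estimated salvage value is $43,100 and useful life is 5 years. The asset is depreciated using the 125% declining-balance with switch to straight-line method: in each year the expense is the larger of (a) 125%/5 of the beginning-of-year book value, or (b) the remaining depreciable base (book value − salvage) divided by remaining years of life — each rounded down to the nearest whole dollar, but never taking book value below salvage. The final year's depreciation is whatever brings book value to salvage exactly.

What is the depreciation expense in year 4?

Depreciable base = $330,860 − $43,100 = $287,760.
Year 1: DB = ⌊$330,860 × 125%/5⌋ = $82,715; SL = ⌊$287,760/5⌋ = $57,552 → take DB $82,715. Book value $248,145.
Year 2: DB = ⌊$248,145 × 125%/5⌋ = $62,036; SL = ⌊$205,045/4⌋ = $51,261 → take DB $62,036. Book value $186,109.
Year 3: DB = ⌊$186,109 × 125%/5⌋ = $46,527; SL = ⌊$143,009/3⌋ = $47,669 → take SL $47,669. Book value $138,440.
Year 4: DB = ⌊$138,440 × 125%/5⌋ = $34,610; SL = ⌊$95,340/2⌋ = $47,670 → take SL $47,670. Book value $90,770.

$47,670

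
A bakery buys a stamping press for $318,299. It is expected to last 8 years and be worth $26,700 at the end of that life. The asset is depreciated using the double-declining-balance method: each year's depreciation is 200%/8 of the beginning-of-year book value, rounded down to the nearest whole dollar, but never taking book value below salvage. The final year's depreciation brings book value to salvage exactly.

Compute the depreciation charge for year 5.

$25,178

Depreciable base = $318,299 − $26,700 = $291,599.
Year 1: ⌊$318,299 × 200%/8⌋ = $79,574. Book value $238,725.
Year 2: ⌊$238,725 × 200%/8⌋ = $59,681. Book value $179,044.
Year 3: ⌊$179,044 × 200%/8⌋ = $44,761. Book value $134,283.
Year 4: ⌊$134,283 × 200%/8⌋ = $33,570. Book value $100,713.
Year 5: ⌊$100,713 × 200%/8⌋ = $25,178. Book value $75,535.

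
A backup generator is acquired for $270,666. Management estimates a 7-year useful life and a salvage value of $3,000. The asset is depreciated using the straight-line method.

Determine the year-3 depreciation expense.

Depreciable base = $270,666 − $3,000 = $267,666.
Annual expense = $267,666 / 7 = $38,238.

$38,238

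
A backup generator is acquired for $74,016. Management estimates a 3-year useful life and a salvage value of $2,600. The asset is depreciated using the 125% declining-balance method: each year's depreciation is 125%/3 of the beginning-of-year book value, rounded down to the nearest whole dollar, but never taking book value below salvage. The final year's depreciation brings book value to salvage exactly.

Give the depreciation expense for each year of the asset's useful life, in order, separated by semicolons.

$30,840; $17,990; $22,586

Depreciable base = $74,016 − $2,600 = $71,416.
Year 1: ⌊$74,016 × 125%/3⌋ = $30,840. Book value $43,176.
Year 2: ⌊$43,176 × 125%/3⌋ = $17,990. Book value $25,186.
Year 3 (final): $25,186 − $2,600 = $22,586. Book value $2,600.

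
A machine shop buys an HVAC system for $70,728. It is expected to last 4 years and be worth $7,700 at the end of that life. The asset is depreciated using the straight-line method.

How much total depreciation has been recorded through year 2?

Depreciable base = $70,728 − $7,700 = $63,028.
Annual expense = $63,028 / 4 = $15,757.
End of year 1: book value $54,971.
End of year 2: book value $39,214.
Accumulated through year 2 = $70,728 − $39,214 = $31,514.

$31,514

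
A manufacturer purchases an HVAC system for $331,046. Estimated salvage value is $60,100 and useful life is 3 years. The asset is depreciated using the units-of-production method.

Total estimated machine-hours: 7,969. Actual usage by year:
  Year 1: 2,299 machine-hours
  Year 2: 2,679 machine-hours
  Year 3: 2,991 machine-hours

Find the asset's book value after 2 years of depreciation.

$161,794

Depreciable base = $331,046 − $60,100 = $270,946.
Rate = $270,946 / 7,969 machine-hours = $34 per machine-hour.
Year 1: 2,299 × $34 = $78,166. Book value $252,880.
Year 2: 2,679 × $34 = $91,086. Book value $161,794.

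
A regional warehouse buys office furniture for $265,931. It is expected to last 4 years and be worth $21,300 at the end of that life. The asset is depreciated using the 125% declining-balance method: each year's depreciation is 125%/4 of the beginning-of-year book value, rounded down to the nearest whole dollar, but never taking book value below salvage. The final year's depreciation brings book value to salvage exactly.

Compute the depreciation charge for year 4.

Depreciable base = $265,931 − $21,300 = $244,631.
Year 1: ⌊$265,931 × 125%/4⌋ = $83,103. Book value $182,828.
Year 2: ⌊$182,828 × 125%/4⌋ = $57,133. Book value $125,695.
Year 3: ⌊$125,695 × 125%/4⌋ = $39,279. Book value $86,416.
Year 4 (final): $86,416 − $21,300 = $65,116. Book value $21,300.

$65,116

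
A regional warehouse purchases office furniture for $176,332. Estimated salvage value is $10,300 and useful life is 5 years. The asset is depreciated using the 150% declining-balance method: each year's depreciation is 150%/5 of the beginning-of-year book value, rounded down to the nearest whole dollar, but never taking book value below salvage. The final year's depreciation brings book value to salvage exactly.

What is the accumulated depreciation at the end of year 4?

$133,993

Depreciable base = $176,332 − $10,300 = $166,032.
Year 1: ⌊$176,332 × 150%/5⌋ = $52,899. Book value $123,433.
Year 2: ⌊$123,433 × 150%/5⌋ = $37,029. Book value $86,404.
Year 3: ⌊$86,404 × 150%/5⌋ = $25,921. Book value $60,483.
Year 4: ⌊$60,483 × 150%/5⌋ = $18,144. Book value $42,339.
Accumulated through year 4 = $176,332 − $42,339 = $133,993.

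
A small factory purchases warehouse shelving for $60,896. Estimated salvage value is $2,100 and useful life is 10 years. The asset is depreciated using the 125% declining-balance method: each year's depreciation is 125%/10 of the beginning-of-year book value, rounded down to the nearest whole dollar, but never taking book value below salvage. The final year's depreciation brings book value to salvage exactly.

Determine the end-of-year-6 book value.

$27,331

Depreciable base = $60,896 − $2,100 = $58,796.
Year 1: ⌊$60,896 × 125%/10⌋ = $7,612. Book value $53,284.
Year 2: ⌊$53,284 × 125%/10⌋ = $6,660. Book value $46,624.
Year 3: ⌊$46,624 × 125%/10⌋ = $5,828. Book value $40,796.
Year 4: ⌊$40,796 × 125%/10⌋ = $5,099. Book value $35,697.
Year 5: ⌊$35,697 × 125%/10⌋ = $4,462. Book value $31,235.
Year 6: ⌊$31,235 × 125%/10⌋ = $3,904. Book value $27,331.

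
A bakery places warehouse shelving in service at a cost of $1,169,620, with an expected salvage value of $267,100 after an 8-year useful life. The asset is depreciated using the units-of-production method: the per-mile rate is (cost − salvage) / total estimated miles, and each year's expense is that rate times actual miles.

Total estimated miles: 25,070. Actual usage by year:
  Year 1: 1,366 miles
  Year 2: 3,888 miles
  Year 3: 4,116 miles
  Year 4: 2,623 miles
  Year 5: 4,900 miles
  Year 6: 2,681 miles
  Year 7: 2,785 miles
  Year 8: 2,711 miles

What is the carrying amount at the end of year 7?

$364,696

Depreciable base = $1,169,620 − $267,100 = $902,520.
Rate = $902,520 / 25,070 miles = $36 per mile.
Year 1: 1,366 × $36 = $49,176. Book value $1,120,444.
Year 2: 3,888 × $36 = $139,968. Book value $980,476.
Year 3: 4,116 × $36 = $148,176. Book value $832,300.
Year 4: 2,623 × $36 = $94,428. Book value $737,872.
Year 5: 4,900 × $36 = $176,400. Book value $561,472.
Year 6: 2,681 × $36 = $96,516. Book value $464,956.
Year 7: 2,785 × $36 = $100,260. Book value $364,696.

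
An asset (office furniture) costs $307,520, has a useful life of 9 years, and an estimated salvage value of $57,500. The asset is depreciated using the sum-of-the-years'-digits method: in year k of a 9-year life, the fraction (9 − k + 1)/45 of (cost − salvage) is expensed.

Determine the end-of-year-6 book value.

Depreciable base = $307,520 − $57,500 = $250,020.
Sum of the years' digits = 9+8+7+6+5+4+3+2+1 = 45.
Year 1: $250,020 × 9/45 = $50,004. Book value $257,516.
Year 2: $250,020 × 8/45 = $44,448. Book value $213,068.
Year 3: $250,020 × 7/45 = $38,892. Book value $174,176.
Year 4: $250,020 × 6/45 = $33,336. Book value $140,840.
Year 5: $250,020 × 5/45 = $27,780. Book value $113,060.
Year 6: $250,020 × 4/45 = $22,224. Book value $90,836.

$90,836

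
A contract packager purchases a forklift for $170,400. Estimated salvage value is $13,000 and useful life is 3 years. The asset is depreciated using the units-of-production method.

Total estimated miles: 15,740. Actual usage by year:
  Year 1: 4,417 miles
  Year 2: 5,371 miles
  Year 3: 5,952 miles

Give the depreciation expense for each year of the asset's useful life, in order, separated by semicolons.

Depreciable base = $170,400 − $13,000 = $157,400.
Rate = $157,400 / 15,740 miles = $10 per mile.
Year 1: 4,417 × $10 = $44,170. Book value $126,230.
Year 2: 5,371 × $10 = $53,710. Book value $72,520.
Year 3: 5,952 × $10 = $59,520. Book value $13,000.

$44,170; $53,710; $59,520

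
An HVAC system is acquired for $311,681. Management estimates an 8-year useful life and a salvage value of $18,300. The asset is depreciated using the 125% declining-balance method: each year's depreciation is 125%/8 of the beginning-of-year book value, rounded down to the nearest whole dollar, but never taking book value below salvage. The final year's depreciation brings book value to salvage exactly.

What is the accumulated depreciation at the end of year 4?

Depreciable base = $311,681 − $18,300 = $293,381.
Year 1: ⌊$311,681 × 125%/8⌋ = $48,700. Book value $262,981.
Year 2: ⌊$262,981 × 125%/8⌋ = $41,090. Book value $221,891.
Year 3: ⌊$221,891 × 125%/8⌋ = $34,670. Book value $187,221.
Year 4: ⌊$187,221 × 125%/8⌋ = $29,253. Book value $157,968.
Accumulated through year 4 = $311,681 − $157,968 = $153,713.

$153,713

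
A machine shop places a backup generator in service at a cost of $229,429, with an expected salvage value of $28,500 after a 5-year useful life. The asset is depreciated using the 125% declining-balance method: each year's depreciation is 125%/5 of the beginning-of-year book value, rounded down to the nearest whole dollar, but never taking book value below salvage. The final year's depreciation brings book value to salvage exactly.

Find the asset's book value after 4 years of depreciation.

Depreciable base = $229,429 − $28,500 = $200,929.
Year 1: ⌊$229,429 × 125%/5⌋ = $57,357. Book value $172,072.
Year 2: ⌊$172,072 × 125%/5⌋ = $43,018. Book value $129,054.
Year 3: ⌊$129,054 × 125%/5⌋ = $32,263. Book value $96,791.
Year 4: ⌊$96,791 × 125%/5⌋ = $24,197. Book value $72,594.

$72,594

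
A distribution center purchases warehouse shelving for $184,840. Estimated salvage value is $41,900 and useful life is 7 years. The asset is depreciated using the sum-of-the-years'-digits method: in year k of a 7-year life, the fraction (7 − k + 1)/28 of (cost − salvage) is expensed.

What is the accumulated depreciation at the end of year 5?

$127,625

Depreciable base = $184,840 − $41,900 = $142,940.
Sum of the years' digits = 7+6+5+4+3+2+1 = 28.
Year 1: $142,940 × 7/28 = $35,735. Book value $149,105.
Year 2: $142,940 × 6/28 = $30,630. Book value $118,475.
Year 3: $142,940 × 5/28 = $25,525. Book value $92,950.
Year 4: $142,940 × 4/28 = $20,420. Book value $72,530.
Year 5: $142,940 × 3/28 = $15,315. Book value $57,215.
Accumulated through year 5 = $184,840 − $57,215 = $127,625.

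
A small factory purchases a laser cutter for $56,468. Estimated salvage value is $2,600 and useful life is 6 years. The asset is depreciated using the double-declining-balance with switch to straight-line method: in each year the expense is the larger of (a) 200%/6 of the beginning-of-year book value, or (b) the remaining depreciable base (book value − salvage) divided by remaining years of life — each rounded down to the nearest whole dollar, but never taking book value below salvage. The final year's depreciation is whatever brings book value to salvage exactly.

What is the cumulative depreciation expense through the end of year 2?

$31,370

Depreciable base = $56,468 − $2,600 = $53,868.
Year 1: DB = ⌊$56,468 × 200%/6⌋ = $18,822; SL = ⌊$53,868/6⌋ = $8,978 → take DB $18,822. Book value $37,646.
Year 2: DB = ⌊$37,646 × 200%/6⌋ = $12,548; SL = ⌊$35,046/5⌋ = $7,009 → take DB $12,548. Book value $25,098.
Accumulated through year 2 = $56,468 − $25,098 = $31,370.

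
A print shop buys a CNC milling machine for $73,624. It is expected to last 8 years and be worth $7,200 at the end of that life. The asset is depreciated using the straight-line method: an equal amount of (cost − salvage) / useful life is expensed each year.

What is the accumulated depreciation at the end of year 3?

Depreciable base = $73,624 − $7,200 = $66,424.
Annual expense = $66,424 / 8 = $8,303.
End of year 1: book value $65,321.
End of year 2: book value $57,018.
End of year 3: book value $48,715.
Accumulated through year 3 = $73,624 − $48,715 = $24,909.

$24,909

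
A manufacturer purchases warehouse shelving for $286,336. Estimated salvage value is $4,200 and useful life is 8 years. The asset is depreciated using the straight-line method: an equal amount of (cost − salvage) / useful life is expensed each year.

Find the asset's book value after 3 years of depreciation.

$180,535

Depreciable base = $286,336 − $4,200 = $282,136.
Annual expense = $282,136 / 8 = $35,267.
End of year 1: book value $251,069.
End of year 2: book value $215,802.
End of year 3: book value $180,535.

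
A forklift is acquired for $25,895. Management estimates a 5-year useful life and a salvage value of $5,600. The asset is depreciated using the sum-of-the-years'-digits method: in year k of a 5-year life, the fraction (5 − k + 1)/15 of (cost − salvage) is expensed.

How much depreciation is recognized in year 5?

$1,353

Depreciable base = $25,895 − $5,600 = $20,295.
Sum of the years' digits = 5+4+3+2+1 = 15.
Year 1: $20,295 × 5/15 = $6,765. Book value $19,130.
Year 2: $20,295 × 4/15 = $5,412. Book value $13,718.
Year 3: $20,295 × 3/15 = $4,059. Book value $9,659.
Year 4: $20,295 × 2/15 = $2,706. Book value $6,953.
Year 5: $20,295 × 1/15 = $1,353. Book value $5,600.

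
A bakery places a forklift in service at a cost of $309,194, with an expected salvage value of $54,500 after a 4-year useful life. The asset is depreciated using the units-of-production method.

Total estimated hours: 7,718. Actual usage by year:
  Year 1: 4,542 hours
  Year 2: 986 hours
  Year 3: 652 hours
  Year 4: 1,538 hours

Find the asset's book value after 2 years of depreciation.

$126,770

Depreciable base = $309,194 − $54,500 = $254,694.
Rate = $254,694 / 7,718 hours = $33 per hour.
Year 1: 4,542 × $33 = $149,886. Book value $159,308.
Year 2: 986 × $33 = $32,538. Book value $126,770.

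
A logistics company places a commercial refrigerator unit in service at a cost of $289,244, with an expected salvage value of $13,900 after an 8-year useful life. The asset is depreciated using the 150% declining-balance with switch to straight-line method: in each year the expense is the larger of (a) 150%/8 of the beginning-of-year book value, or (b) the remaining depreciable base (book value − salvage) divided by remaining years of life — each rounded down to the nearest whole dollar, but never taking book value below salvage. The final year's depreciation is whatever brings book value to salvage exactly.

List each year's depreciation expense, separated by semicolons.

$54,233; $44,064; $35,802; $29,089; $28,039; $28,039; $28,039; $28,039

Depreciable base = $289,244 − $13,900 = $275,344.
Year 1: DB = ⌊$289,244 × 150%/8⌋ = $54,233; SL = ⌊$275,344/8⌋ = $34,418 → take DB $54,233. Book value $235,011.
Year 2: DB = ⌊$235,011 × 150%/8⌋ = $44,064; SL = ⌊$221,111/7⌋ = $31,587 → take DB $44,064. Book value $190,947.
Year 3: DB = ⌊$190,947 × 150%/8⌋ = $35,802; SL = ⌊$177,047/6⌋ = $29,507 → take DB $35,802. Book value $155,145.
Year 4: DB = ⌊$155,145 × 150%/8⌋ = $29,089; SL = ⌊$141,245/5⌋ = $28,249 → take DB $29,089. Book value $126,056.
Year 5: DB = ⌊$126,056 × 150%/8⌋ = $23,635; SL = ⌊$112,156/4⌋ = $28,039 → take SL $28,039. Book value $98,017.
Year 6: DB = ⌊$98,017 × 150%/8⌋ = $18,378; SL = ⌊$84,117/3⌋ = $28,039 → take SL $28,039. Book value $69,978.
Year 7: DB = ⌊$69,978 × 150%/8⌋ = $13,120; SL = ⌊$56,078/2⌋ = $28,039 → take SL $28,039. Book value $41,939.
Year 8 (final): $41,939 − $13,900 = $28,039. Book value $13,900.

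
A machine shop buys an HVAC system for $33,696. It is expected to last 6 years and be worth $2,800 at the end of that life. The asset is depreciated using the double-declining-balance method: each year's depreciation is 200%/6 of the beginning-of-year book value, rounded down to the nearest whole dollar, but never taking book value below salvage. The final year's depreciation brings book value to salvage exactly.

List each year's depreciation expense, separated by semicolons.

$11,232; $7,488; $4,992; $3,328; $2,218; $1,638

Depreciable base = $33,696 − $2,800 = $30,896.
Year 1: ⌊$33,696 × 200%/6⌋ = $11,232. Book value $22,464.
Year 2: ⌊$22,464 × 200%/6⌋ = $7,488. Book value $14,976.
Year 3: ⌊$14,976 × 200%/6⌋ = $4,992. Book value $9,984.
Year 4: ⌊$9,984 × 200%/6⌋ = $3,328. Book value $6,656.
Year 5: ⌊$6,656 × 200%/6⌋ = $2,218. Book value $4,438.
Year 6 (final): $4,438 − $2,800 = $1,638. Book value $2,800.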